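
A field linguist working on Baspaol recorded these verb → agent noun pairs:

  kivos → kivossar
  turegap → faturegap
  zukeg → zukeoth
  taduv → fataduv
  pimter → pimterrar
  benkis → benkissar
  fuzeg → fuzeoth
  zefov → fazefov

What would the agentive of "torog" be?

torooth

"torog" ends in -g. The stems ending in -g (fuzeg → fuzeoth, zukeg → zukeoth) drop the final letter and add -oth.
The other patterns: stems ending in -r or -s double the final consonant and add -ar; stems ending in -p or -v add the prefix fa-.
So torog → torooth.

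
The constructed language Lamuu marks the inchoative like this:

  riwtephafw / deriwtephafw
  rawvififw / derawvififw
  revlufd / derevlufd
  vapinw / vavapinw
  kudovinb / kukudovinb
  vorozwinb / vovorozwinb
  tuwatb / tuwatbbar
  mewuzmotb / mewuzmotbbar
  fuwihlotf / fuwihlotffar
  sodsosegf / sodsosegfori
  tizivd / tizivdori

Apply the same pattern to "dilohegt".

riwtephafw and vapinw both end in -w yet inflect differently (deriwtephafw, vavapinw), so the final letter is not what conditions the rule; the second-to-last letter is.
"dilohegt" has second-to-last letter 'g'. The one such stem in the data (sodsosegf → sodsosegfori) adds -ori, so the same rule applies.
So dilohegt → dilohegtori.

dilohegtori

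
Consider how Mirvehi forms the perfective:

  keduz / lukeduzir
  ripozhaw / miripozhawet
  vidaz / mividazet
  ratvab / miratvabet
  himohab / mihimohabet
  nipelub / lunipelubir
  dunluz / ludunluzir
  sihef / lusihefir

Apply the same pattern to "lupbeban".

himohab and nipelub both end in -b yet inflect differently (mihimohabet, lunipelubir), so the final letter is not what conditions the rule; the last vowel is.
"lupbeban" has last vowel 'a'. The stems whose last vowel is 'a' (vidaz → mividazet, ripozhaw → miripozhawet, himohab → mihimohabet) add mi- … -et around the stem.
So lupbeban → milupbebanet.

milupbebanet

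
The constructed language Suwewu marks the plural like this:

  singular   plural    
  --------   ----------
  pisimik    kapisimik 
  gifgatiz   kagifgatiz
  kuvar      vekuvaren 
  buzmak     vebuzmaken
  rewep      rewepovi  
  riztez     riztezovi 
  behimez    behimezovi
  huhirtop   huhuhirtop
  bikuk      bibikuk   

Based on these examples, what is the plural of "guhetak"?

veguhetaken

pisimik and buzmak both end in -k yet inflect differently (kapisimik, vebuzmaken), so the final letter is not what conditions the rule; the last vowel is.
"guhetak" has last vowel 'a'. The stems whose last vowel is 'a' (kuvar → vekuvaren, buzmak → vebuzmaken) add ve- … -en around the stem.
So guhetak → veguhetaken.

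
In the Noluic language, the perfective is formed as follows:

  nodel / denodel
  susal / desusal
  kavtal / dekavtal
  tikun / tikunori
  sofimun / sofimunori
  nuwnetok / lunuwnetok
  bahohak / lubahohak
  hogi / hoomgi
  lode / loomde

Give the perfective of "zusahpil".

dezusahpil

"zusahpil" ends in -l. The stems ending in -l (nodel → denodel, susal → desusal, kavtal → dekavtal) add the prefix de-.
So zusahpil → dezusahpil.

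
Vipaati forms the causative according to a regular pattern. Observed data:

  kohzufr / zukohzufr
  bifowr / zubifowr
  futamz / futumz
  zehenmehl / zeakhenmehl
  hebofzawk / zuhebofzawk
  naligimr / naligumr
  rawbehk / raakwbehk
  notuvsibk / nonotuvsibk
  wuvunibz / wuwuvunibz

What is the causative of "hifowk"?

zuhifowk

wuvunibz and futamz both end in -z yet inflect differently (wuwuvunibz, futumz), so the final letter is not what conditions the rule; the second-to-last letter is.
"hifowk" has second-to-last letter 'w'. The stems whose second-to-last letter is 'w' (hebofzawk → zuhebofzawk, bifowr → zubifowr) add the prefix zu-.
So hifowk → zuhifowk.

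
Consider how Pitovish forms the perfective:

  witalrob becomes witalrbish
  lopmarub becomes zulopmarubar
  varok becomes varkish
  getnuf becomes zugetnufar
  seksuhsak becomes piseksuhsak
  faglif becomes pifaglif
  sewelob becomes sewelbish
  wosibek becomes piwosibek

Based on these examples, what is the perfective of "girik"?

pigirik

witalrob and lopmarub both end in -b yet inflect differently (witalrbish, zulopmarubar), so the final letter is not what conditions the rule; the last vowel is.
"girik" has last vowel 'i'. The one such stem in the data (faglif → pifaglif) adds the prefix pi-, so the same rule applies.
The other patterns: stems whose last vowel is 'o' delete the last vowel and add -ish; stems whose last vowel is 'u' add zu- … -ar around the stem.
So girik → pigirik.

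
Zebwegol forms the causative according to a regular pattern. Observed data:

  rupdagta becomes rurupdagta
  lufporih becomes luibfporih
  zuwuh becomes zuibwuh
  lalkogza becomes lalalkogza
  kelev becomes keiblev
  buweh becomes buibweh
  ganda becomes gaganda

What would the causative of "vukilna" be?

vuvukilna

"vukilna" ends in -a. The stems ending in -a (lalkogza → lalalkogza, rupdagta → rurupdagta, ganda → gaganda) repeat the first consonant+vowel as a prefix.
The other pattern: stems ending in -h or -v insert -ib- after the first vowel.
So vukilna → vuvukilna.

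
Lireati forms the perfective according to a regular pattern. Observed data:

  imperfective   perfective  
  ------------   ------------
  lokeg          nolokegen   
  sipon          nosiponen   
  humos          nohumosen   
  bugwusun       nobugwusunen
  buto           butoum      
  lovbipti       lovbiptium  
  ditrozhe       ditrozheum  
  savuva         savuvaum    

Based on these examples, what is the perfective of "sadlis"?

sipon and buto both have last vowel 'o' yet inflect differently (nosiponen, butoum), so the last vowel is not what conditions the rule; whether the stem ends in a vowel or a consonant is.
"sadlis" ends in a consonant. The stems ending in a consonant (lokeg → nolokegen, sipon → nosiponen, humos → nohumosen) add no- … -en around the stem.
So sadlis → nosadlisen.

nosadlisen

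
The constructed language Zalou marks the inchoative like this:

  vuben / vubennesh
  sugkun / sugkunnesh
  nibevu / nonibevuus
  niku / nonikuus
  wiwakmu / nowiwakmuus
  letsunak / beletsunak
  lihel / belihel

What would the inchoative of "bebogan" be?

bebogannesh

sugkun and nibevu both have last vowel 'u' yet inflect differently (sugkunnesh, nonibevuus), so the last vowel is not what conditions the rule; the final letter is.
"bebogan" ends in -n. The stems ending in -n (vuben → vubennesh, sugkun → sugkunnesh) double the final consonant and add -esh.
The other patterns: stems ending in -u add no- … -us around the stem; stems ending in -k or -l add the prefix be-.
So bebogan → bebogannesh.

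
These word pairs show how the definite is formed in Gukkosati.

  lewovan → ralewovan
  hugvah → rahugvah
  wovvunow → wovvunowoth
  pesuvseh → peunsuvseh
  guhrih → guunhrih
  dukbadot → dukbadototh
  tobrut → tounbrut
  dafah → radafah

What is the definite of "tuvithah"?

ratuvithah

dafah and guhrih both end in -h yet inflect differently (radafah, guunhrih), so the final letter is not what conditions the rule; the last vowel is.
"tuvithah" has last vowel 'a'. The stems whose last vowel is 'a' (dafah → radafah, hugvah → rahugvah, lewovan → ralewovan) add the prefix ra-.
The other patterns: stems whose last vowel is 'o' add -oth; stems whose last vowel is 'e', 'i' or 'u' insert -un- after the first vowel.
So tuvithah → ratuvithah.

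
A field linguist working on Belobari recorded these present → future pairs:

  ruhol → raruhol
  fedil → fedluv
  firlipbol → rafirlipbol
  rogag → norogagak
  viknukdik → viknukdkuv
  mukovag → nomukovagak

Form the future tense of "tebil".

tebluv

ruhol and fedil both end in -l yet inflect differently (raruhol, fedluv), so the final letter is not what conditions the rule; the last vowel is.
"tebil" has last vowel 'i'. The stems whose last vowel is 'i' (viknukdik → viknukdkuv, fedil → fedluv) delete the last vowel and add -uv.
So tebil → tebluv.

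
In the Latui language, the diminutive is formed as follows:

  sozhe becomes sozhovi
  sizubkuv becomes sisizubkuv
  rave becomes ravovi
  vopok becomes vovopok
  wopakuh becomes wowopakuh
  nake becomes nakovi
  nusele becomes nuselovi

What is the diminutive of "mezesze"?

"mezesze" ends in -e. The stems ending in -e (nusele → nuselovi, rave → ravovi, nake → nakovi) drop the final letter and add -ovi.
The other pattern: stems ending in -h, -k or -v repeat the first consonant+vowel as a prefix.
So mezesze → mezeszovi.

mezeszovi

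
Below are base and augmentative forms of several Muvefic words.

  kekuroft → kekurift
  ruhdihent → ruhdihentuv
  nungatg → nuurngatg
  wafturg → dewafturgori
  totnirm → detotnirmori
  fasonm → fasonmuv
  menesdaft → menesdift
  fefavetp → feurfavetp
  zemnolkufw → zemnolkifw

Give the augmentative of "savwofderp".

ruhdihent and kekuroft both end in -t yet inflect differently (ruhdihentuv, kekurift), so the final letter is not what conditions the rule; the second-to-last letter is.
"savwofderp" has second-to-last letter 'r'. The stems whose second-to-last letter is 'r' (totnirm → detotnirmori, wafturg → dewafturgori) add de- … -ori around the stem.
The other patterns: stems whose second-to-last letter is 'n' add -uv; stems whose second-to-last letter is 't' insert -ur- after the first vowel; stems whose second-to-last letter is 'f' change the last vowel to 'i'.
So savwofderp → desavwofderpori.

desavwofderpori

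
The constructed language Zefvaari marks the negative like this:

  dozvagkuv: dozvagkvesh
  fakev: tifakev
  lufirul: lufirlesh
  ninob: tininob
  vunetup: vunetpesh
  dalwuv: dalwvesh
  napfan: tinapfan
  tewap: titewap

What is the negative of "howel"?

"howel" has last vowel 'e'. The one such stem in the data (fakev → tifakev) adds the prefix ti-, so the same rule applies.
The other pattern: stems whose last vowel is 'u' delete the last vowel and add -esh.
So howel → tihowel.

tihowel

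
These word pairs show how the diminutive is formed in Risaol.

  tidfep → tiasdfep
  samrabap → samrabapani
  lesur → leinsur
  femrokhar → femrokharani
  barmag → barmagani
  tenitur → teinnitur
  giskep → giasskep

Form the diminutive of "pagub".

paingub

samrabap and tidfep both end in -p yet inflect differently (samrabapani, tiasdfep), so the final letter is not what conditions the rule; the last vowel is.
"pagub" has last vowel 'u'. The stems whose last vowel is 'u' (tenitur → teinnitur, lesur → leinsur) insert -in- after the first vowel.
The other patterns: stems whose last vowel is 'a' add -ani; stems whose last vowel is 'e' insert -as- after the first vowel.
So pagub → paingub.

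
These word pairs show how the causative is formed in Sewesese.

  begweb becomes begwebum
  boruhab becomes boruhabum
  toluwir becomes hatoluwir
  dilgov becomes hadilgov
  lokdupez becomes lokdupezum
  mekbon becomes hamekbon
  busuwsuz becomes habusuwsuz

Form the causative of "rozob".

harozob

lokdupez and busuwsuz both end in -z yet inflect differently (lokdupezum, habusuwsuz), so the final letter is not what conditions the rule; the last vowel is.
"rozob" has last vowel 'o'. The stems whose last vowel is 'o' (dilgov → hadilgov, mekbon → hamekbon) add the prefix ha-.
So rozob → harozob.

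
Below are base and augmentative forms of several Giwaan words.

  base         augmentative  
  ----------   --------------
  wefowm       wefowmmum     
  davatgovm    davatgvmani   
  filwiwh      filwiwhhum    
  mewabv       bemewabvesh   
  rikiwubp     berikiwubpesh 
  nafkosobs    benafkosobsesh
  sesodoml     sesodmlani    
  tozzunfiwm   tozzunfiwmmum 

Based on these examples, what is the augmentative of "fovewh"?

fovewhhum

wefowm and davatgovm both end in -m yet inflect differently (wefowmmum, davatgvmani), so the final letter is not what conditions the rule; the second-to-last letter is.
"fovewh" has second-to-last letter 'w'. The stems whose second-to-last letter is 'w' (wefowm → wefowmmum, tozzunfiwm → tozzunfiwmmum, filwiwh → filwiwhhum) double the final consonant and add -um.
So fovewh → fovewhhum.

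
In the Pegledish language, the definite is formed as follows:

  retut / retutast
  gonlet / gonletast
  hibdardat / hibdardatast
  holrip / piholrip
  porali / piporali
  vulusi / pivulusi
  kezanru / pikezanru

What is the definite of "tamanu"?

pitamanu

retut and kezanru both have last vowel 'u' yet inflect differently (retutast, pikezanru), so the last vowel is not what conditions the rule; the final letter is.
"tamanu" ends in -u. The one such stem in the data (kezanru → pikezanru) adds the prefix pi-, so the same rule applies.
The other pattern: stems ending in -t add -ast.
So tamanu → pitamanu.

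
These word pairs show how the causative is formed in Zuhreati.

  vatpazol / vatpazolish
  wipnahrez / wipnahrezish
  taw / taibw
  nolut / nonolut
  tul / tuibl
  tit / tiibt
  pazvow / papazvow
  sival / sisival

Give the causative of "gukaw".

gugukaw

"gukaw" has 2 vowels. The stems with 2 vowels (pazvow → papazvow, nolut → nonolut, sival → sisival) repeat the first consonant+vowel as a prefix.
The other patterns: stems with 1 vowel insert -ib- after the first vowel; stems with 3 vowels add -ish.
So gukaw → gugukaw.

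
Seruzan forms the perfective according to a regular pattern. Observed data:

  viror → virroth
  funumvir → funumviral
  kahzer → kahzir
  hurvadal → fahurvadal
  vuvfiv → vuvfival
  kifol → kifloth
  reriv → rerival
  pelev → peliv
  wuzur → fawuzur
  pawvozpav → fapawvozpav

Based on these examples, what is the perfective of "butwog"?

butwgoth

"butwog" has last vowel 'o'. The stems whose last vowel is 'o' (viror → virroth, kifol → kifloth) delete the last vowel and add -oth.
The other patterns: stems whose last vowel is 'a' or 'u' add the prefix fa-; stems whose last vowel is 'i' add -al; stems whose last vowel is 'e' change the last vowel to 'i'.
So butwog → butwgoth.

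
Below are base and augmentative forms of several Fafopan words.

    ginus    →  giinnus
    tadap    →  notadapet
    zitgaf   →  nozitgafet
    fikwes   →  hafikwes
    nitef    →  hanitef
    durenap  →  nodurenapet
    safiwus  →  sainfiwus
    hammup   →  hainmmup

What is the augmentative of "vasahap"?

novasahapet

durenap and hammup both end in -p yet inflect differently (nodurenapet, hainmmup), so the final letter is not what conditions the rule; the last vowel is.
"vasahap" has last vowel 'a'. The stems whose last vowel is 'a' (zitgaf → nozitgafet, durenap → nodurenapet, tadap → notadapet) add no- … -et around the stem.
The other patterns: stems whose last vowel is 'u' insert -in- after the first vowel; stems whose last vowel is 'e' add the prefix ha-.
So vasahap → novasahapet.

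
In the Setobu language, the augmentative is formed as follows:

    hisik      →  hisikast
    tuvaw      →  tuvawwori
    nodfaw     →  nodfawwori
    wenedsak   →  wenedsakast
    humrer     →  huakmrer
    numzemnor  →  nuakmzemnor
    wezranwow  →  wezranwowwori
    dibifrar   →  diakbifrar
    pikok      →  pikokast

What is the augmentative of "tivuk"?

"tivuk" ends in -k. The stems ending in -k (pikok → pikokast, hisik → hisikast, wenedsak → wenedsakast) add -ast.
The other patterns: stems ending in -r insert -ak- after the first vowel; stems ending in -w double the final consonant and add -ori.
So tivuk → tivukast.

tivukast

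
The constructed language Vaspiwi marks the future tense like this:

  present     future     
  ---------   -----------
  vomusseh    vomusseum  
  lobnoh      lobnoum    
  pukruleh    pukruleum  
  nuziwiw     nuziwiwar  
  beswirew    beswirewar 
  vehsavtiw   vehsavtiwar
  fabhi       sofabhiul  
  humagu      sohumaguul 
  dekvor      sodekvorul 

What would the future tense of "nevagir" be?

"nevagir" ends in -r. The one such stem in the data (dekvor → sodekvorul) adds so- … -ul around the stem, so the same rule applies.
So nevagir → sonevagirul.

sonevagirul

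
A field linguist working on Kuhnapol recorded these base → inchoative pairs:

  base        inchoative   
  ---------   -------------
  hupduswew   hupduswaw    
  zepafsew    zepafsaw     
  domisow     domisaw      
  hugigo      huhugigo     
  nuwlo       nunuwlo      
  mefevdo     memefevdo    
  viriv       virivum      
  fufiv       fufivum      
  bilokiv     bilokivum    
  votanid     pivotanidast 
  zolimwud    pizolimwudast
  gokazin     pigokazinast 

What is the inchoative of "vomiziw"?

vomizaw

"vomiziw" ends in -w. The stems ending in -w (hupduswew → hupduswaw, zepafsew → zepafsaw, domisow → domisaw) change the last vowel to 'a'.
The other patterns: stems ending in -o repeat the first consonant+vowel as a prefix; stems ending in -v add -um; stems ending in -d or -n add pi- … -ast around the stem.
So vomiziw → vomizaw.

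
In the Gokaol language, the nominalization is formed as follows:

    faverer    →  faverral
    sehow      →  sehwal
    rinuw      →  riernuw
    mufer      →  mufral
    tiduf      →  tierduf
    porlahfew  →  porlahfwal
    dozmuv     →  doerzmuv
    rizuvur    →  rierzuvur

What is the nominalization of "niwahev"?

"niwahev" has last vowel 'e'. The stems whose last vowel is 'e' (mufer → mufral, faverer → faverral, porlahfew → porlahfwal) delete the last vowel and add -al.
So niwahev → niwahval.

niwahval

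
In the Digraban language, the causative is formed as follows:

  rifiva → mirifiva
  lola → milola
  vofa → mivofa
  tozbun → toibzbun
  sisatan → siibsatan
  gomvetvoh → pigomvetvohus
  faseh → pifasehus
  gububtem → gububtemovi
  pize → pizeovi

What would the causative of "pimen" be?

rifiva and sisatan both have last vowel 'a' yet inflect differently (mirifiva, siibsatan), so the last vowel is not what conditions the rule; the final letter is.
"pimen" ends in -n. The stems ending in -n (tozbun → toibzbun, sisatan → siibsatan) insert -ib- after the first vowel.
The other patterns: stems ending in -a add the prefix mi-; stems ending in -h add pi- … -us around the stem; stems ending in -e or -m add -ovi.
So pimen → piibmen.

piibmen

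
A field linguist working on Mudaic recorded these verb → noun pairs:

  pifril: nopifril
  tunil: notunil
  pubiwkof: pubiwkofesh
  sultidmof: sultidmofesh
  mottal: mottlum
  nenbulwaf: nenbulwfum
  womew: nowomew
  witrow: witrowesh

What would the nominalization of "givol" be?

nenbulwaf and sultidmof both end in -f yet inflect differently (nenbulwfum, sultidmofesh), so the final letter is not what conditions the rule; the last vowel is.
"givol" has last vowel 'o'. The stems whose last vowel is 'o' (sultidmof → sultidmofesh, witrow → witrowesh, pubiwkof → pubiwkofesh) add -esh.
The other patterns: stems whose last vowel is 'a' delete the last vowel and add -um; stems whose last vowel is 'e' or 'i' add the prefix no-.
So givol → givolesh.

givolesh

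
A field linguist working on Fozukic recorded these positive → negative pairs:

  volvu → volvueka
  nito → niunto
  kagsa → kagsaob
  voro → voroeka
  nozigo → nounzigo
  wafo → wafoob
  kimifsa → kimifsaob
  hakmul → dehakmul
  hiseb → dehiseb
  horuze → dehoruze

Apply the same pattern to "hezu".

voro and nozigo both end in -o yet inflect differently (voroeka, nounzigo), so the final letter is not what conditions the rule; the first letter is.
"hezu" begins with h-. The stems beginning with h- (hiseb → dehiseb, horuze → dehoruze, hakmul → dehakmul) add the prefix de-.
The other patterns: stems beginning with v- add -eka; stems beginning with n- insert -un- after the first vowel; stems beginning with k- or w- add -ob.
So hezu → dehezu.

dehezu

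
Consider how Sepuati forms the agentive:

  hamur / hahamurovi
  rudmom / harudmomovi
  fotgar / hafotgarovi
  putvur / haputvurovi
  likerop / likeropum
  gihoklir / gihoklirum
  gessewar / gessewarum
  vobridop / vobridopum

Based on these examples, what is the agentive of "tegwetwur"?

hamur and gihoklir both end in -r yet inflect differently (hahamurovi, gihoklirum), so the final letter is not what conditions the rule; the number of vowels is.
"tegwetwur" has 3 vowels. The stems with 3 vowels (likerop → likeropum, gihoklir → gihoklirum, gessewar → gessewarum) add -um.
The other pattern: stems with 2 vowels add ha- … -ovi around the stem.
So tegwetwur → tegwetwurum.

tegwetwurum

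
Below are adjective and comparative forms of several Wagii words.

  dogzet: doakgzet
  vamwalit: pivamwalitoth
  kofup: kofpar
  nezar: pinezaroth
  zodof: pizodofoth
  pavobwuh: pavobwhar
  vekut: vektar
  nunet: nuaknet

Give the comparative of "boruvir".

piboruviroth

dogzet and vekut both end in -t yet inflect differently (doakgzet, vektar), so the final letter is not what conditions the rule; the last vowel is.
"boruvir" has last vowel 'i'. The one such stem in the data (vamwalit → pivamwalitoth) adds pi- … -oth around the stem, so the same rule applies.
So boruvir → piboruviroth.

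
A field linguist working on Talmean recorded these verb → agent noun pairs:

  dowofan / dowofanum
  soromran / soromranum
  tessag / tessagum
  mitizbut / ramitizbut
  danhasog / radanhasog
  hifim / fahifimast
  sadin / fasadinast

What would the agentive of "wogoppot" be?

rawogoppot

"wogoppot" has last vowel 'o'. The one such stem in the data (danhasog → radanhasog) adds the prefix ra-, so the same rule applies.
So wogoppot → rawogoppot.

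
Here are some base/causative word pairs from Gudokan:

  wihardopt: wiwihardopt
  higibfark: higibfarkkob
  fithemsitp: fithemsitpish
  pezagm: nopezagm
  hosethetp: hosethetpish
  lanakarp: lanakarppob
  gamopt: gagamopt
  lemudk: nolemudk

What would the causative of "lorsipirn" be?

lorsipirnnob

fithemsitp and lanakarp both end in -p yet inflect differently (fithemsitpish, lanakarppob), so the final letter is not what conditions the rule; the second-to-last letter is.
"lorsipirn" has second-to-last letter 'r'. The stems whose second-to-last letter is 'r' (lanakarp → lanakarppob, higibfark → higibfarkkob) double the final consonant and add -ob.
So lorsipirn → lorsipirnnob.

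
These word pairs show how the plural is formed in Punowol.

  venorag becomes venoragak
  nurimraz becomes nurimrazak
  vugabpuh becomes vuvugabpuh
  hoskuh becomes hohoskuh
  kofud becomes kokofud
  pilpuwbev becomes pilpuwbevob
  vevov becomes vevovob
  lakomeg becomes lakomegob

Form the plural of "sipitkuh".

venorag and lakomeg both end in -g yet inflect differently (venoragak, lakomegob), so the final letter is not what conditions the rule; the last vowel is.
"sipitkuh" has last vowel 'u'. The stems whose last vowel is 'u' (vugabpuh → vuvugabpuh, hoskuh → hohoskuh, kofud → kokofud) repeat the first consonant+vowel as a prefix.
The other patterns: stems whose last vowel is 'a' add -ak; stems whose last vowel is 'e' or 'o' add -ob.
So sipitkuh → sisipitkuh.

sisipitkuh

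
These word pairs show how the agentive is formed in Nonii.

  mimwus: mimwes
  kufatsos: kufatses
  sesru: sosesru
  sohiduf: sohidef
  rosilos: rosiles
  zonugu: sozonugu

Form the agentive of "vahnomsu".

sohiduf and sesru both have last vowel 'u' yet inflect differently (sohidef, sosesru), so the last vowel is not what conditions the rule; whether the stem ends in a vowel or a consonant is.
"vahnomsu" ends in a vowel. The stems ending in a vowel (sesru → sosesru, zonugu → sozonugu) add the prefix so-.
The other pattern: stems ending in a consonant change the last vowel to 'e'.
So vahnomsu → sovahnomsu.

sovahnomsu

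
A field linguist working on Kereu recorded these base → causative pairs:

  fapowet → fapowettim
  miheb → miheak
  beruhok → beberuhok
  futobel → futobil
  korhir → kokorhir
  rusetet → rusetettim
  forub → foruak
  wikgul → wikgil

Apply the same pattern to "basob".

basoak

miheb and rusetet both have last vowel 'e' yet inflect differently (miheak, rusetettim), so the last vowel is not what conditions the rule; the final letter is.
"basob" ends in -b. The stems ending in -b (miheb → miheak, forub → foruak) drop the final letter and add -ak.
So basob → basoak.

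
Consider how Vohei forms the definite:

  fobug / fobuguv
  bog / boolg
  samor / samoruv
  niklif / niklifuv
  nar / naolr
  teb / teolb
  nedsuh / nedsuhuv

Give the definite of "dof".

bog and fobug both end in -g yet inflect differently (boolg, fobuguv), so the final letter is not what conditions the rule; the number of vowels is.
"dof" has 1 vowel. The stems with 1 vowel (bog → boolg, teb → teolb, nar → naolr) insert -ol- after the first vowel.
So dof → doolf.

doolf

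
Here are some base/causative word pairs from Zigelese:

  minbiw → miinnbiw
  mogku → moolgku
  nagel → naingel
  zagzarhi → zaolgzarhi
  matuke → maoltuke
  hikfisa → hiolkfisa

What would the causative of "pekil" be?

"pekil" ends in a consonant. The stems ending in a consonant (nagel → naingel, minbiw → miinnbiw) insert -in- after the first vowel.
So pekil → peinkil.

peinkil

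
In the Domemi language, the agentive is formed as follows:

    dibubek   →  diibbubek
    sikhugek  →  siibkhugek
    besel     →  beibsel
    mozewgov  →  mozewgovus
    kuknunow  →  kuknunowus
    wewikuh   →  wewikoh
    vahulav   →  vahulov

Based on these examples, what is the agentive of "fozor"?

fozorus

"fozor" has last vowel 'o'. The stems whose last vowel is 'o' (mozewgov → mozewgovus, kuknunow → kuknunowus) add -us.
The other patterns: stems whose last vowel is 'e' insert -ib- after the first vowel; stems whose last vowel is 'a' or 'u' change the last vowel to 'o'.
So fozor → fozorus.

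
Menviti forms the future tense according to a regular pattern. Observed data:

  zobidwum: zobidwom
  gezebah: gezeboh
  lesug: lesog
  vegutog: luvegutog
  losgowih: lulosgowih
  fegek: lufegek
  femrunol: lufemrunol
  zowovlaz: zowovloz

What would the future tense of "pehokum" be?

pehokom

gezebah and losgowih both end in -h yet inflect differently (gezeboh, lulosgowih), so the final letter is not what conditions the rule; the last vowel is.
"pehokum" has last vowel 'u'. The stems whose last vowel is 'u' (lesug → lesog, zobidwum → zobidwom) change the last vowel to 'o'.
So pehokum → pehokom.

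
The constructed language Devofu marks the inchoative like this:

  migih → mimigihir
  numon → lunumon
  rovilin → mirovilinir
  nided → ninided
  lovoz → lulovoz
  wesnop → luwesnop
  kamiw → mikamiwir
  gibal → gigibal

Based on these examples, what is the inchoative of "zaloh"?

numon and rovilin both end in -n yet inflect differently (lunumon, mirovilinir), so the final letter is not what conditions the rule; the last vowel is.
"zaloh" has last vowel 'o'. The stems whose last vowel is 'o' (wesnop → luwesnop, lovoz → lulovoz, numon → lunumon) add the prefix lu-.
So zaloh → luzaloh.

luzaloh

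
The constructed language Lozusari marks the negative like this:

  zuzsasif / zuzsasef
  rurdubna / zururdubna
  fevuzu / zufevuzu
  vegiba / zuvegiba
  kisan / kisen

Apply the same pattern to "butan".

kisan and vegiba both have last vowel 'a' yet inflect differently (kisen, zuvegiba), so the last vowel is not what conditions the rule; whether the stem ends in a vowel or a consonant is.
"butan" ends in a consonant. The stems ending in a consonant (zuzsasif → zuzsasef, kisan → kisen) change the last vowel to 'e'.
So butan → buten.

buten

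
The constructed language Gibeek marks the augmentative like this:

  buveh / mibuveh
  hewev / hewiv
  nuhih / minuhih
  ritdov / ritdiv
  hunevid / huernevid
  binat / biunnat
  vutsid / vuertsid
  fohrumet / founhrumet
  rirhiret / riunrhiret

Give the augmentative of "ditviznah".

hewev and buveh both have last vowel 'e' yet inflect differently (hewiv, mibuveh), so the last vowel is not what conditions the rule; the final letter is.
"ditviznah" ends in -h. The stems ending in -h (buveh → mibuveh, nuhih → minuhih) add the prefix mi-.
So ditviznah → miditviznah.

miditviznah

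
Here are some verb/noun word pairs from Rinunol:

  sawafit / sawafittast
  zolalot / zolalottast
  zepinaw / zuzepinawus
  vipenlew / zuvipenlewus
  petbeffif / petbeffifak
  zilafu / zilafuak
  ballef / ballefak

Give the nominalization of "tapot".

sawafit and petbeffif both have last vowel 'i' yet inflect differently (sawafittast, petbeffifak), so the last vowel is not what conditions the rule; the final letter is.
"tapot" ends in -t. The stems ending in -t (sawafit → sawafittast, zolalot → zolalottast) double the final consonant and add -ast.
The other patterns: stems ending in -w add zu- … -us around the stem; stems ending in -f or -u add -ak.
So tapot → tapottast.

tapottast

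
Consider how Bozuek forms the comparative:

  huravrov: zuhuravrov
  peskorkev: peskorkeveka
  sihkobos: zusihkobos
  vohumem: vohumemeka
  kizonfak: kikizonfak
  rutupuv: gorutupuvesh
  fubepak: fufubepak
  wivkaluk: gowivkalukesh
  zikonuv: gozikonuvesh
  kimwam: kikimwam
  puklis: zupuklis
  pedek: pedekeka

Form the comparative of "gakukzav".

gagakukzav

kizonfak and wivkaluk both end in -k yet inflect differently (kikizonfak, gowivkalukesh), so the final letter is not what conditions the rule; the last vowel is.
"gakukzav" has last vowel 'a'. The stems whose last vowel is 'a' (kizonfak → kikizonfak, fubepak → fufubepak, kimwam → kikimwam) repeat the first consonant+vowel as a prefix.
So gakukzav → gagakukzav.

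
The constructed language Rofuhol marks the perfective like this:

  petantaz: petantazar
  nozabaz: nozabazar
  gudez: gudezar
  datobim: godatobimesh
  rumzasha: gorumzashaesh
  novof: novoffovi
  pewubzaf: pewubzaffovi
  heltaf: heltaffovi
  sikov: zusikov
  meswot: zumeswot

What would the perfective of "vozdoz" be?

petantaz and rumzasha both have last vowel 'a' yet inflect differently (petantazar, gorumzashaesh), so the last vowel is not what conditions the rule; the final letter is.
"vozdoz" ends in -z. The stems ending in -z (petantaz → petantazar, nozabaz → nozabazar, gudez → gudezar) add -ar.
So vozdoz → vozdozar.

vozdozar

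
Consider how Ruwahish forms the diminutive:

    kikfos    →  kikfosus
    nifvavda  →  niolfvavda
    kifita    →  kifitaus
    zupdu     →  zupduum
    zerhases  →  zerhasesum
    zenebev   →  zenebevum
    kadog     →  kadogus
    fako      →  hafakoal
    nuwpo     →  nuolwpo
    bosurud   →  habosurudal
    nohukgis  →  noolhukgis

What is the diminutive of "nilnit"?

niollnit

kikfos and zerhases both end in -s yet inflect differently (kikfosus, zerhasesum), so the final letter is not what conditions the rule; the first letter is.
"nilnit" begins with n-. The stems beginning with n- (nohukgis → noolhukgis, nifvavda → niolfvavda, nuwpo → nuolwpo) insert -ol- after the first vowel.
The other patterns: stems beginning with k- add -us; stems beginning with z- add -um; stems beginning with b- or f- add ha- … -al around the stem.
So nilnit → niollnit.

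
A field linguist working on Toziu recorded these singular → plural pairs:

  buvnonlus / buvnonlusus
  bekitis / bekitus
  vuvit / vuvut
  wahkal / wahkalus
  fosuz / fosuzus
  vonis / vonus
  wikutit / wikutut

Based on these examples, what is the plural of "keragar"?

"keragar" has last vowel 'a'. The one such stem in the data (wahkal → wahkalus) adds -us, so the same rule applies.
So keragar → keragarus.

keragarus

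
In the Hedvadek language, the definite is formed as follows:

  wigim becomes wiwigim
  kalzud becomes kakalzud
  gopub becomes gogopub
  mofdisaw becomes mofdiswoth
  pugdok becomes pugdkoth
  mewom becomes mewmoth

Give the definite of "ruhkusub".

wigim and mewom both end in -m yet inflect differently (wiwigim, mewmoth), so the final letter is not what conditions the rule; the last vowel is.
"ruhkusub" has last vowel 'u'. The stems whose last vowel is 'u' (kalzud → kakalzud, gopub → gogopub) repeat the first consonant+vowel as a prefix.
So ruhkusub → ruruhkusub.

ruruhkusub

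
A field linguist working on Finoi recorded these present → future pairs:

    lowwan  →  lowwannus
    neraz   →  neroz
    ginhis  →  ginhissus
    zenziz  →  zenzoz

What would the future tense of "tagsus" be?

zenziz and ginhis both have last vowel 'i' yet inflect differently (zenzoz, ginhissus), so the last vowel is not what conditions the rule; the final letter is.
"tagsus" ends in -s. The one such stem in the data (ginhis → ginhissus) doubles the final consonant and adds -us (as does lowwan), so the same rule applies.
So tagsus → tagsussus.

tagsussus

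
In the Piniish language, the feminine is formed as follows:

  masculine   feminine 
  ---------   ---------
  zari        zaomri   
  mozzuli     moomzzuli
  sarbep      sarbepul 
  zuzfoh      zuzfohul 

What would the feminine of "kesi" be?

"kesi" ends in a vowel. The stems ending in a vowel (zari → zaomri, mozzuli → moomzzuli) insert -om- after the first vowel.
The other pattern: stems ending in a consonant add -ul.
So kesi → keomsi.

keomsi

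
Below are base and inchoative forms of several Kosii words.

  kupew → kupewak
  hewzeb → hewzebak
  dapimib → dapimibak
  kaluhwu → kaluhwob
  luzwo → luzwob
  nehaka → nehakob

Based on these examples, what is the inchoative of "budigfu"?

kupew and kaluhwu both begin with k- yet inflect differently (kupewak, kaluhwob), so the first letter is not what conditions the rule; whether the stem ends in a vowel or a consonant is.
"budigfu" ends in a vowel. The stems ending in a vowel (kaluhwu → kaluhwob, luzwo → luzwob, nehaka → nehakob) drop the final letter and add -ob.
The other pattern: stems ending in a consonant add -ak.
So budigfu → budigfob.

budigfob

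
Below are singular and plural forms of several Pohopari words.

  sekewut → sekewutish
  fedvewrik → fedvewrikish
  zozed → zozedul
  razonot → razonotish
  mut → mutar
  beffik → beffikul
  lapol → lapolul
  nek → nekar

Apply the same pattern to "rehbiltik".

rehbiltikish

nek and beffik both end in -k yet inflect differently (nekar, beffikul), so the final letter is not what conditions the rule; the number of vowels is.
"rehbiltik" has 3 vowels. The stems with 3 vowels (sekewut → sekewutish, razonot → razonotish, fedvewrik → fedvewrikish) add -ish.
So rehbiltik → rehbiltikish.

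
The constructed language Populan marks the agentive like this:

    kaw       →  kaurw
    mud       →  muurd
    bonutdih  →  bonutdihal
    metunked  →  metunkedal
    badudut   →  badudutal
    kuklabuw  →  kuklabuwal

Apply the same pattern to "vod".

vourd

mud and metunked both end in -d yet inflect differently (muurd, metunkedal), so the final letter is not what conditions the rule; the number of vowels is.
"vod" has 1 vowel. The stems with 1 vowel (kaw → kaurw, mud → muurd) insert -ur- after the first vowel.
The other pattern: stems with 3 vowels add -al.
So vod → vourd.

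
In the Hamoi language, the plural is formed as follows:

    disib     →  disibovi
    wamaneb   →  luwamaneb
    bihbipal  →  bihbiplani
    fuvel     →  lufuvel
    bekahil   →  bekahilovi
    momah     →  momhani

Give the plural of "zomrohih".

zomrohihovi

"zomrohih" has last vowel 'i'. The stems whose last vowel is 'i' (bekahil → bekahilovi, disib → disibovi) add -ovi.
The other patterns: stems whose last vowel is 'a' delete the last vowel and add -ani; stems whose last vowel is 'e' add the prefix lu-.
So zomrohih → zomrohihovi.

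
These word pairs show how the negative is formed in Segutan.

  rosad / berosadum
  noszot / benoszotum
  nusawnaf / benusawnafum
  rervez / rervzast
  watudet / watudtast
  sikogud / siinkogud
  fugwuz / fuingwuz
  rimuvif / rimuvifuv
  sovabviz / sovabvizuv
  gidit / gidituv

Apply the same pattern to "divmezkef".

divmezkfast

noszot and watudet both end in -t yet inflect differently (benoszotum, watudtast), so the final letter is not what conditions the rule; the last vowel is.
"divmezkef" has last vowel 'e'. The stems whose last vowel is 'e' (rervez → rervzast, watudet → watudtast) delete the last vowel and add -ast.
So divmezkef → divmezkfast.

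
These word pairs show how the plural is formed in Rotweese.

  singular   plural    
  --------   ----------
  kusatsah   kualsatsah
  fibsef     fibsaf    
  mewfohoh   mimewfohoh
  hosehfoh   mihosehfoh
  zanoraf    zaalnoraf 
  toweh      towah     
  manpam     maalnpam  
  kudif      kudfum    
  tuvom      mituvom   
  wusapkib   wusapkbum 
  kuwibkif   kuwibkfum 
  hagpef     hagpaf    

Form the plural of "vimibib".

kuwibkif and zanoraf both end in -f yet inflect differently (kuwibkfum, zaalnoraf), so the final letter is not what conditions the rule; the last vowel is.
"vimibib" has last vowel 'i'. The stems whose last vowel is 'i' (kuwibkif → kuwibkfum, kudif → kudfum, wusapkib → wusapkbum) delete the last vowel and add -um.
The other patterns: stems whose last vowel is 'a' insert -al- after the first vowel; stems whose last vowel is 'e' change the last vowel to 'a'; stems whose last vowel is 'o' add the prefix mi-.
So vimibib → vimibbum.

vimibbum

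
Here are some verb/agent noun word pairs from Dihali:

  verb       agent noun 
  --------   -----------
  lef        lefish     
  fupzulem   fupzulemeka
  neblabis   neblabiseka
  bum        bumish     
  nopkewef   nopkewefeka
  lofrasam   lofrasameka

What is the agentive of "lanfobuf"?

lanfobufeka

"lanfobuf" has 3 vowels. The stems with 3 vowels (lofrasam → lofrasameka, nopkewef → nopkewefeka, fupzulem → fupzulemeka) add -eka.
The other pattern: stems with 1 vowel add -ish.
So lanfobuf → lanfobufeka.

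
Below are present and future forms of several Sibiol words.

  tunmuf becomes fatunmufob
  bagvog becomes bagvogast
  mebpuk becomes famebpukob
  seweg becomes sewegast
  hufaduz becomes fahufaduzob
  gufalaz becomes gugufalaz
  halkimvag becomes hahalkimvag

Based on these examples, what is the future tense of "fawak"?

hufaduz and gufalaz both end in -z yet inflect differently (fahufaduzob, gugufalaz), so the final letter is not what conditions the rule; the last vowel is.
"fawak" has last vowel 'a'. The stems whose last vowel is 'a' (halkimvag → hahalkimvag, gufalaz → gugufalaz) repeat the first consonant+vowel as a prefix.
The other patterns: stems whose last vowel is 'u' add fa- … -ob around the stem; stems whose last vowel is 'e' or 'o' add -ast.
So fawak → fafawak.

fafawak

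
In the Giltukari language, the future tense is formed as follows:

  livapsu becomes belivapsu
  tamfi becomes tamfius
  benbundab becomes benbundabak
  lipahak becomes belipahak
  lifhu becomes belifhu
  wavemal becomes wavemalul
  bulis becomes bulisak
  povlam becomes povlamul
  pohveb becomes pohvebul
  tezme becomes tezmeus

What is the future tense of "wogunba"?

benbundab and pohveb both end in -b yet inflect differently (benbundabak, pohvebul), so the final letter is not what conditions the rule; the first letter is.
"wogunba" begins with w-. The one such stem in the data (wavemal → wavemalul) adds -ul, so the same rule applies.
So wogunba → wogunbaul.

wogunbaul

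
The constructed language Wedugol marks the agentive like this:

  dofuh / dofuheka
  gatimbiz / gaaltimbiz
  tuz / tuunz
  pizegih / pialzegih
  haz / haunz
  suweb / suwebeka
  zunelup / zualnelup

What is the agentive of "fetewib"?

dofuh and pizegih both end in -h yet inflect differently (dofuheka, pialzegih), so the final letter is not what conditions the rule; the number of vowels is.
"fetewib" has 3 vowels. The stems with 3 vowels (zunelup → zualnelup, pizegih → pialzegih, gatimbiz → gaaltimbiz) insert -al- after the first vowel.
So fetewib → fealtewib.

fealtewib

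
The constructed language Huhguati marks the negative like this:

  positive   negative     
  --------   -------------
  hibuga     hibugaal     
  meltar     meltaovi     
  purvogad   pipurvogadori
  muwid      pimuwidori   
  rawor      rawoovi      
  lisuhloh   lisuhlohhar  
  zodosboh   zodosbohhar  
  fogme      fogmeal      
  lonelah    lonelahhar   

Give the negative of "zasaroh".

zasarohhar

"zasaroh" ends in -h. The stems ending in -h (lisuhloh → lisuhlohhar, zodosboh → zodosbohhar, lonelah → lonelahhar) double the final consonant and add -ar.
So zasaroh → zasarohhar.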